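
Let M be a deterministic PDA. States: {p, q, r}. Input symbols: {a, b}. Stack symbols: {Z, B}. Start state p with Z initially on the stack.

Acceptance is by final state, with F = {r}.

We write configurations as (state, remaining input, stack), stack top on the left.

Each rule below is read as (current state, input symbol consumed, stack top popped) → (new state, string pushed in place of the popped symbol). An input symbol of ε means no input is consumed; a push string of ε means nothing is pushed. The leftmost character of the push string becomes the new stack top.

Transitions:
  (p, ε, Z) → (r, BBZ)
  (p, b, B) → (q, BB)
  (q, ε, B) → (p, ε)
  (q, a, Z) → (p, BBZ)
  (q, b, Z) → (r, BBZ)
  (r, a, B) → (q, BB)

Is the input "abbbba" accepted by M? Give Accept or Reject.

Reject

(p, abbbba, Z)
  ε-move, top Z: go to r, push BBZ → (r, abbbba, BBZ)
  read a, top B: go to q, push BB → (q, bbbba, BBBZ)
  ε-move, top B: go to p, push ε → (p, bbbba, BBZ)
  read b, top B: go to q, push BB → (q, bbba, BBBZ)
  ε-move, top B: go to p, push ε → (p, bbba, BBZ)
  read b, top B: go to q, push BB → (q, bba, BBBZ)
  ε-move, top B: go to p, push ε → (p, bba, BBZ)
  read b, top B: go to q, push BB → (q, ba, BBBZ)
  ε-move, top B: go to p, push ε → (p, ba, BBZ)
  read b, top B: go to q, push BB → (q, a, BBBZ)
  ε-move, top B: go to p, push ε → (p, a, BBZ)
No transition applies at (p, a, BBZ); input not fully consumed.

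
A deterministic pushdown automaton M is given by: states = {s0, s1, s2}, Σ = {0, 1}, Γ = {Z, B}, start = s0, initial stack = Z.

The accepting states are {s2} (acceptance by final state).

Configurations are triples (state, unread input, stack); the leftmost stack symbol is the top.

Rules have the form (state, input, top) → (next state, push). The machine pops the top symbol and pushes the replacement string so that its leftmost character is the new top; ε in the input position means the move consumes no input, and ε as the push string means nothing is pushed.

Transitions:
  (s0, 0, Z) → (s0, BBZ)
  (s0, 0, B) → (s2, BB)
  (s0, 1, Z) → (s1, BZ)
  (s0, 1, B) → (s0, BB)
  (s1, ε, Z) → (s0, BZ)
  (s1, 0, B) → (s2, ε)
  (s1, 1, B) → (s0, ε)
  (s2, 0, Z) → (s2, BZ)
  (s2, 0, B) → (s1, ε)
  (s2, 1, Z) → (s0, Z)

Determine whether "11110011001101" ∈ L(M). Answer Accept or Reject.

Reject

(s0, 11110011001101, Z) ⊢ (s1, 1110011001101, BZ) ⊢ (s0, 110011001101, Z) ⊢ (s1, 10011001101, BZ) ⊢ (s0, 0011001101, Z) ⊢ (s0, 011001101, BBZ) ⊢ (s2, 11001101, BBBZ)
No transition applies at (s2, 11001101, BBBZ); input not fully consumed.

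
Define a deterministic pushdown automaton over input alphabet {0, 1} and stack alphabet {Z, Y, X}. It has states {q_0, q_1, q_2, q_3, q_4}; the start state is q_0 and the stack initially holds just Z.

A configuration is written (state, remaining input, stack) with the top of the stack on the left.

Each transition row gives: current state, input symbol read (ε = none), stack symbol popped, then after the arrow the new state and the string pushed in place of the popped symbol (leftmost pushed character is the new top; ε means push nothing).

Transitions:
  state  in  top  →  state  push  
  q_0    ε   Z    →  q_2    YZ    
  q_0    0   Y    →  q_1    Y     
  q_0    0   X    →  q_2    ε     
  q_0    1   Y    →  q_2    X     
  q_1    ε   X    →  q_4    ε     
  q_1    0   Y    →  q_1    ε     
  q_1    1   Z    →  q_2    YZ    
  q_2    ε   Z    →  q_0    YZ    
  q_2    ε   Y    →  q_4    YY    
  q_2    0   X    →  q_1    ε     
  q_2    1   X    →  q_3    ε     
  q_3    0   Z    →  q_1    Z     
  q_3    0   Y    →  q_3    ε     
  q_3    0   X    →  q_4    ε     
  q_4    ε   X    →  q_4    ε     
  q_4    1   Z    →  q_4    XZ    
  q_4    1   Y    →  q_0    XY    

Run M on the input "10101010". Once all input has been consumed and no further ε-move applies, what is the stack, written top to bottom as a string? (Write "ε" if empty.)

YYYYYYZ

(q_0, 10101010, Z)
  ε-move, top Z: go to q_2, push YZ → (q_2, 10101010, YZ)
  ε-move, top Y: go to q_4, push YY → (q_4, 10101010, YYZ)
  read 1, top Y: go to q_0, push XY → (q_0, 0101010, XYYZ)
  read 0, top X: go to q_2, push ε → (q_2, 101010, YYZ)
  ε-move, top Y: go to q_4, push YY → (q_4, 101010, YYYZ)
  read 1, top Y: go to q_0, push XY → (q_0, 01010, XYYYZ)
  read 0, top X: go to q_2, push ε → (q_2, 1010, YYYZ)
  ε-move, top Y: go to q_4, push YY → (q_4, 1010, YYYYZ)
  read 1, top Y: go to q_0, push XY → (q_0, 010, XYYYYZ)
  read 0, top X: go to q_2, push ε → (q_2, 10, YYYYZ)
  ε-move, top Y: go to q_4, push YY → (q_4, 10, YYYYYZ)
  read 1, top Y: go to q_0, push XY → (q_0, 0, XYYYYYZ)
  read 0, top X: go to q_2, push ε → (q_2, ε, YYYYYZ)
  ε-move, top Y: go to q_4, push YY → (q_4, ε, YYYYYYZ)
All input consumed in state q_4 with stack YYYYYYZ.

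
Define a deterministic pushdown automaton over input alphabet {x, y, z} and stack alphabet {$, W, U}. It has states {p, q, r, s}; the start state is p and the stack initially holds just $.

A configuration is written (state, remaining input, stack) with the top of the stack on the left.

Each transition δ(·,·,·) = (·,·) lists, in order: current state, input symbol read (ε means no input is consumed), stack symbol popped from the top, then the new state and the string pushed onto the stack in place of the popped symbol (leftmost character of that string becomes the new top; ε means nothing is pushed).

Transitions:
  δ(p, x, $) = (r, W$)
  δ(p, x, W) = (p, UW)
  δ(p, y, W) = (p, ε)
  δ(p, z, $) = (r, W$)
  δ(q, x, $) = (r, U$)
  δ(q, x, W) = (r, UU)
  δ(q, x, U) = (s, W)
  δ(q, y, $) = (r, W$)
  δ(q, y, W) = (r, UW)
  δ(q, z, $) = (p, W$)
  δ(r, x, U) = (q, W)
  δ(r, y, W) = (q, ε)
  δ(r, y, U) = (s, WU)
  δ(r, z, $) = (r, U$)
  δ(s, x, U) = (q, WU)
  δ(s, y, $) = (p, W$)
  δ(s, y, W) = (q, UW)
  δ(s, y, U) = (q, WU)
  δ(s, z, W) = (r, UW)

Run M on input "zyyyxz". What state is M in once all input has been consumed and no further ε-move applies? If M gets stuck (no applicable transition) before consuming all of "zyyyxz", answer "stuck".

stuck

(p, zyyyxz, $)
  read z, top $: go to r, push W$ → (r, yyyxz, W$)
  read y, top W: go to q, push ε → (q, yyxz, $)
  read y, top $: go to r, push W$ → (r, yxz, W$)
  read y, top W: go to q, push ε → (q, xz, $)
  read x, top $: go to r, push U$ → (r, z, U$)
No transition for (r, z, top U); M blocks with input z remaining.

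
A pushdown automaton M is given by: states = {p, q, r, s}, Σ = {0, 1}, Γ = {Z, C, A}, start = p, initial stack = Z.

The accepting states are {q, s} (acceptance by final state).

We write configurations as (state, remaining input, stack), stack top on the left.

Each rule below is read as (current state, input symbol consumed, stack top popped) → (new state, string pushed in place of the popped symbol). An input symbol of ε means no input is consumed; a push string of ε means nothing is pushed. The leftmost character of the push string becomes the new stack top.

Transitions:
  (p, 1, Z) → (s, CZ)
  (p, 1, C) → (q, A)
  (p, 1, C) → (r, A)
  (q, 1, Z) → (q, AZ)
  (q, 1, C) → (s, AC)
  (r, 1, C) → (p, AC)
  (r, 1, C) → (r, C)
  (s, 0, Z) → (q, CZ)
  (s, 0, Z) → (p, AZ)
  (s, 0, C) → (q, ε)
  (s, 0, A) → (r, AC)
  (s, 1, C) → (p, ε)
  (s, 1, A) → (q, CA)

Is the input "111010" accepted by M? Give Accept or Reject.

Reject

No computation consumes all input and reaches a final state.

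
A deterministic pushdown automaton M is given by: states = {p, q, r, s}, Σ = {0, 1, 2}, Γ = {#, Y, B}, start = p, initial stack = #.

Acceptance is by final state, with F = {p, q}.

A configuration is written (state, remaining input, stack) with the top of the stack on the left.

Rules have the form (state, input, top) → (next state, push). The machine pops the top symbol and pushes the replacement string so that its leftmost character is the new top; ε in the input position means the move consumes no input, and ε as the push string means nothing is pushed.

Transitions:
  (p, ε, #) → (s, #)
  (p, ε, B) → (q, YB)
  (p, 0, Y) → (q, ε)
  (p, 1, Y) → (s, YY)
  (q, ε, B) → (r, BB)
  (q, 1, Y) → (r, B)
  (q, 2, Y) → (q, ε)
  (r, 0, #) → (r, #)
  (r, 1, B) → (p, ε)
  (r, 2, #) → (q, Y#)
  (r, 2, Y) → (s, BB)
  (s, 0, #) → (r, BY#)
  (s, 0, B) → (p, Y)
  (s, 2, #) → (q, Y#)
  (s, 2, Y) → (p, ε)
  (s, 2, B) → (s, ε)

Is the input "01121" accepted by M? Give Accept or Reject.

(p, 01121, #)
  ε-move, top #: go to s, push # → (s, 01121, #)
  read 0, top #: go to r, push BY# → (r, 1121, BY#)
  read 1, top B: go to p, push ε → (p, 121, Y#)
  read 1, top Y: go to s, push YY → (s, 21, YY#)
  read 2, top Y: go to p, push ε → (p, 1, Y#)
  read 1, top Y: go to s, push YY → (s, ε, YY#)
All input consumed; state s ∉ F and no further ε-move applies.

Reject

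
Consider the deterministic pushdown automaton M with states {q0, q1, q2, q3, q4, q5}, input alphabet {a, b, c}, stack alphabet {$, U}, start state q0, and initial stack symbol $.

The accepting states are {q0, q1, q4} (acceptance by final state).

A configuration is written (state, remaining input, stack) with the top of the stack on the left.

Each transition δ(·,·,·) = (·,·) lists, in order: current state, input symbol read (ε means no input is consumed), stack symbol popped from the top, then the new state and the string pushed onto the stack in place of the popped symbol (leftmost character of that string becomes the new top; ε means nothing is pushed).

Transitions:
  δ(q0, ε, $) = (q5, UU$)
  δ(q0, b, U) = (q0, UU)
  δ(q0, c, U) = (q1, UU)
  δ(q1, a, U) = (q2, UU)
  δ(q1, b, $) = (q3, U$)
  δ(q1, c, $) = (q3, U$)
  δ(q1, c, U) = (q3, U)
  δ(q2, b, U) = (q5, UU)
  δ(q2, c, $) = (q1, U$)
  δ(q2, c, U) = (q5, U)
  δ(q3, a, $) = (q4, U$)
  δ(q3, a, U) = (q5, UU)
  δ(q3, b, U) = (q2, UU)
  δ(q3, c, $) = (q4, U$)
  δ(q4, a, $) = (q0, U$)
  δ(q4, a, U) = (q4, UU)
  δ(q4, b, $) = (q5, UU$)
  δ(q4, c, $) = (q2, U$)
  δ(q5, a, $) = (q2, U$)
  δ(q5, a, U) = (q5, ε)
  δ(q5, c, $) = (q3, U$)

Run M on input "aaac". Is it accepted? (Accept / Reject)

(q0, aaac, $) ⊢ (q5, aaac, UU$) ⊢ (q5, aac, U$) ⊢ (q5, ac, $) ⊢ (q2, c, U$) ⊢ (q5, ε, U$)
All input consumed; state q5 ∉ F and no further ε-move applies.

Reject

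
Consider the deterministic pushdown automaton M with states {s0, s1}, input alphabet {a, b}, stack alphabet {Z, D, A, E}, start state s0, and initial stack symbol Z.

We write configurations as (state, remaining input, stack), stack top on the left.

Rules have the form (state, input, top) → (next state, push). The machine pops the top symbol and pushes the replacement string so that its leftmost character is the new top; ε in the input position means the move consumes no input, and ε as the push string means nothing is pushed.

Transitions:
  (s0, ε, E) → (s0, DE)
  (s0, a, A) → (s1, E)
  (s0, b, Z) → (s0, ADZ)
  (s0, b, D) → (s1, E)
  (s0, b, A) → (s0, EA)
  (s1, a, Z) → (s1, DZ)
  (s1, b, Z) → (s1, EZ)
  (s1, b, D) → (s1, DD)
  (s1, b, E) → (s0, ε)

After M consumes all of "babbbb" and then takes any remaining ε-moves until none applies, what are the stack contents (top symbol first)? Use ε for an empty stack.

(s0, babbbb, Z) ⊢ (s0, abbbb, ADZ) ⊢ (s1, bbbb, EDZ) ⊢ (s0, bbb, DZ) ⊢ (s1, bb, EZ) ⊢ (s0, b, Z) ⊢ (s0, ε, ADZ)
All input consumed in state s0 with stack ADZ.

ADZ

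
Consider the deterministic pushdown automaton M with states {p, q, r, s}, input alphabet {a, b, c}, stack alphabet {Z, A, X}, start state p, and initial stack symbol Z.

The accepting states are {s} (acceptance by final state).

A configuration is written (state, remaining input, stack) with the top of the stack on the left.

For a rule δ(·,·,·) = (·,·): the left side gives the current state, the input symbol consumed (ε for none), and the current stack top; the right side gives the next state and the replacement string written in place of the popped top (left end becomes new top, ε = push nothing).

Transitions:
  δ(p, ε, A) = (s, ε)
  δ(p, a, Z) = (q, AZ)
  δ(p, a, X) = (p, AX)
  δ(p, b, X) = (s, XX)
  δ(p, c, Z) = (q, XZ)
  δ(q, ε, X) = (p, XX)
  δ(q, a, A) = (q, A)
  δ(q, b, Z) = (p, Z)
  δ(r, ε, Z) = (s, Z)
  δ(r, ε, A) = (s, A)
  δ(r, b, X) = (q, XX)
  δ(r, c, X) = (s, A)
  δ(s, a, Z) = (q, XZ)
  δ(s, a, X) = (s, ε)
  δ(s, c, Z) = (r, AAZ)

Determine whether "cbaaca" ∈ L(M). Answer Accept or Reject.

Reject

(p, cbaaca, Z)
  read c, top Z: go to q, push XZ → (q, baaca, XZ)
  ε-move, top X: go to p, push XX → (p, baaca, XXZ)
  read b, top X: go to s, push XX → (s, aaca, XXXZ)
  read a, top X: go to s, push ε → (s, aca, XXZ)
  read a, top X: go to s, push ε → (s, ca, XZ)
No transition applies at (s, ca, XZ); input not fully consumed.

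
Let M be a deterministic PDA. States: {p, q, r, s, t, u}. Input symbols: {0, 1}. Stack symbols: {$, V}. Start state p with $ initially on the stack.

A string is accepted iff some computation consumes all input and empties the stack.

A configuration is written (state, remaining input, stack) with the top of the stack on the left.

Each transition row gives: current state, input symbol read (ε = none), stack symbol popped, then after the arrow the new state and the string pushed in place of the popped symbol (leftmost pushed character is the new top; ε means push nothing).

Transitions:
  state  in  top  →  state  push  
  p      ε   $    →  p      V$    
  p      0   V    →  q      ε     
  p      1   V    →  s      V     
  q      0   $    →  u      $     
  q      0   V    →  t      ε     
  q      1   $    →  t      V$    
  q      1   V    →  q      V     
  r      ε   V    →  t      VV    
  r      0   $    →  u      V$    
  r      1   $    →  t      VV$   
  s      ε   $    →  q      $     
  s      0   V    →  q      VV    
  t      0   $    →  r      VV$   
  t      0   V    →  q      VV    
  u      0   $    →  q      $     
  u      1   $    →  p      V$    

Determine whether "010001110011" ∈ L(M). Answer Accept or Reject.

Reject

(p, 010001110011, $)
  ε-move, top $: go to p, push V$ → (p, 010001110011, V$)
  read 0, top V: go to q, push ε → (q, 10001110011, $)
  read 1, top $: go to t, push V$ → (t, 0001110011, V$)
  read 0, top V: go to q, push VV → (q, 001110011, VV$)
  read 0, top V: go to t, push ε → (t, 01110011, V$)
  read 0, top V: go to q, push VV → (q, 1110011, VV$)
  read 1, top V: go to q, push V → (q, 110011, VV$)
  read 1, top V: go to q, push V → (q, 10011, VV$)
  read 1, top V: go to q, push V → (q, 0011, VV$)
  read 0, top V: go to t, push ε → (t, 011, V$)
  read 0, top V: go to q, push VV → (q, 11, VV$)
  read 1, top V: go to q, push V → (q, 1, VV$)
  read 1, top V: go to q, push V → (q, ε, VV$)
All input consumed; stack is VV$, not empty, and no further ε-move applies.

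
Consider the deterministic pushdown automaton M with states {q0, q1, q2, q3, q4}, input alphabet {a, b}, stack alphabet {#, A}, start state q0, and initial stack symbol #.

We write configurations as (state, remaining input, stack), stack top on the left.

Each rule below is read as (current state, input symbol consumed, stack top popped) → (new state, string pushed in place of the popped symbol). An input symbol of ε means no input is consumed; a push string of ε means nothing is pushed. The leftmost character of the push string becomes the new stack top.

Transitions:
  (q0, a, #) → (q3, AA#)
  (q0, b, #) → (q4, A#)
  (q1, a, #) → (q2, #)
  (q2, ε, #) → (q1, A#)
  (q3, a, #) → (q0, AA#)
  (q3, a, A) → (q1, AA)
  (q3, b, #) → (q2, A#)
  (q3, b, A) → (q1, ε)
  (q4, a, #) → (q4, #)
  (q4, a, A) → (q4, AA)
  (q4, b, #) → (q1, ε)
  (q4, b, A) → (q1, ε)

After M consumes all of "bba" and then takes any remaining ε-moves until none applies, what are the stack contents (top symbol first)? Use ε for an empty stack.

A#

(q0, bba, #)
  read b, top #: go to q4, push A# → (q4, ba, A#)
  read b, top A: go to q1, push ε → (q1, a, #)
  read a, top #: go to q2, push # → (q2, ε, #)
  ε-move, top #: go to q1, push A# → (q1, ε, A#)
All input consumed in state q1 with stack A#.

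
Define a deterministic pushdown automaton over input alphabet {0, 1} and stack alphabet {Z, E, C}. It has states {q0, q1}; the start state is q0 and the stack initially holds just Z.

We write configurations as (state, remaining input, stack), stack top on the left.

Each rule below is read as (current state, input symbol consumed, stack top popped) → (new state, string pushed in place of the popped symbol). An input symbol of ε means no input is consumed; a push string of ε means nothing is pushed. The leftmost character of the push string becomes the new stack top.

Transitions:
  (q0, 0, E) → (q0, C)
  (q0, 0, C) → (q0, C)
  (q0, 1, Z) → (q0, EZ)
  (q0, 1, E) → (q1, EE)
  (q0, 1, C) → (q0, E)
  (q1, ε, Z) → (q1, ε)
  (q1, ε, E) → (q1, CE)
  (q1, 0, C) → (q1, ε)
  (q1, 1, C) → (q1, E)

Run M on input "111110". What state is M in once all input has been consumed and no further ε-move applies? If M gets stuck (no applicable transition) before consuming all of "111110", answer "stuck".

q1

(q0, 111110, Z)
  read 1, top Z: go to q0, push EZ → (q0, 11110, EZ)
  read 1, top E: go to q1, push EE → (q1, 1110, EEZ)
  ε-move, top E: go to q1, push CE → (q1, 1110, CEEZ)
  read 1, top C: go to q1, push E → (q1, 110, EEEZ)
  ε-move, top E: go to q1, push CE → (q1, 110, CEEEZ)
  read 1, top C: go to q1, push E → (q1, 10, EEEEZ)
  ε-move, top E: go to q1, push CE → (q1, 10, CEEEEZ)
  read 1, top C: go to q1, push E → (q1, 0, EEEEEZ)
  ε-move, top E: go to q1, push CE → (q1, 0, CEEEEEZ)
  read 0, top C: go to q1, push ε → (q1, ε, EEEEEZ)
  ε-move, top E: go to q1, push CE → (q1, ε, CEEEEEZ)
All input consumed; M is in state q1.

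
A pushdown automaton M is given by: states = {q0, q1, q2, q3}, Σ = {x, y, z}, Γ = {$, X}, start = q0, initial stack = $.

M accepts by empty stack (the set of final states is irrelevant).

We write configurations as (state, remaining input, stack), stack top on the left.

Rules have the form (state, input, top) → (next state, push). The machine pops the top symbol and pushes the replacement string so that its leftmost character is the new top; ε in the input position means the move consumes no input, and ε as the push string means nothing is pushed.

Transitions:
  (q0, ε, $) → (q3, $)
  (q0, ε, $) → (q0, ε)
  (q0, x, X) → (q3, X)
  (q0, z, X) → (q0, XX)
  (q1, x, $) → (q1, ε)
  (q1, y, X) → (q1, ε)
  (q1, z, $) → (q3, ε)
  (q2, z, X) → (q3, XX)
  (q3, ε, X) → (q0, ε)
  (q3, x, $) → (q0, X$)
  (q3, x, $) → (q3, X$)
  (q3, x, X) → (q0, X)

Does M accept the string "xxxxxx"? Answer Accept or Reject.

One accepting computation: (q0, xxxxxx, $) ⊢ (q3, xxxxxx, $) ⊢ (q0, xxxxx, X$) ⊢ (q3, xxxx, X$) ⊢ (q0, xxx, X$) ⊢ (q3, xx, X$) ⊢ (q0, x, X$) ⊢ (q3, ε, X$) ⊢ (q0, ε, $) ⊢ (q0, ε, ε)
All input consumed and the stack is empty.

Accept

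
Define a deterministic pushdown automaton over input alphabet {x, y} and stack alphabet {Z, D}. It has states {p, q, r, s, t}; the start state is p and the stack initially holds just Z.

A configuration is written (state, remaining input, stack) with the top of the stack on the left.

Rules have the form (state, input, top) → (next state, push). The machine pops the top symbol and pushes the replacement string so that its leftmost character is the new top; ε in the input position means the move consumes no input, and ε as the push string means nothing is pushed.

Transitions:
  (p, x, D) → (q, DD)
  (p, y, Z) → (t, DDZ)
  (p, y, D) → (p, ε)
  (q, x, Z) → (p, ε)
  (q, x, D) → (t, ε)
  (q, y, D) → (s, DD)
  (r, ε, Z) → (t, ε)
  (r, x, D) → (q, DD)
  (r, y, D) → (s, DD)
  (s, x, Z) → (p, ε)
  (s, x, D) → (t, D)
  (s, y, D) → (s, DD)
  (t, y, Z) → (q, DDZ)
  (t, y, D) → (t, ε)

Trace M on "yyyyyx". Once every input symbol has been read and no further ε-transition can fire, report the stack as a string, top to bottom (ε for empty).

DDDZ

(p, yyyyyx, Z)
  read y, top Z: go to t, push DDZ → (t, yyyyx, DDZ)
  read y, top D: go to t, push ε → (t, yyyx, DZ)
  read y, top D: go to t, push ε → (t, yyx, Z)
  read y, top Z: go to q, push DDZ → (q, yx, DDZ)
  read y, top D: go to s, push DD → (s, x, DDDZ)
  read x, top D: go to t, push D → (t, ε, DDDZ)
All input consumed in state t with stack DDDZ.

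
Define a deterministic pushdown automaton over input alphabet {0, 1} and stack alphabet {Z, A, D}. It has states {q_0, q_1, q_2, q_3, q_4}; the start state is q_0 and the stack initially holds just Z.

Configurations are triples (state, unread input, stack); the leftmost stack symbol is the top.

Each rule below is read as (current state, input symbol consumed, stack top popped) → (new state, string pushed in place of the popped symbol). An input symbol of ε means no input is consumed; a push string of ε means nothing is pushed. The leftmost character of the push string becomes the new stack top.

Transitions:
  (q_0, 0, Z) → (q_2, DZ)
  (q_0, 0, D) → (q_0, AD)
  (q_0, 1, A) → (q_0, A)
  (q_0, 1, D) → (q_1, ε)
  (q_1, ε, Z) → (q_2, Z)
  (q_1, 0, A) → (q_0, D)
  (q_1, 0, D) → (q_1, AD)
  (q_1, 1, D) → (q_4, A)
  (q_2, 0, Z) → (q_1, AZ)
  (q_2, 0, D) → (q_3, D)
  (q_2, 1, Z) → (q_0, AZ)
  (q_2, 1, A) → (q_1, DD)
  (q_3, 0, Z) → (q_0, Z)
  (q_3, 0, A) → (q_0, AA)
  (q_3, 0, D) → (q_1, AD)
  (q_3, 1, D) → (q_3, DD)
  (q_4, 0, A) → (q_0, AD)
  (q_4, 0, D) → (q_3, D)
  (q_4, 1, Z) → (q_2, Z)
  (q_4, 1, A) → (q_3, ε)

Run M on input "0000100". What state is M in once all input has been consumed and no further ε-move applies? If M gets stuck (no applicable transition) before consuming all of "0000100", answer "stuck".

(q_0, 0000100, Z) ⊢ (q_2, 000100, DZ) ⊢ (q_3, 00100, DZ) ⊢ (q_1, 0100, ADZ) ⊢ (q_0, 100, DDZ) ⊢ (q_1, 00, DZ) ⊢ (q_1, 0, ADZ) ⊢ (q_0, ε, DDZ)
All input consumed; M is in state q_0.

q_0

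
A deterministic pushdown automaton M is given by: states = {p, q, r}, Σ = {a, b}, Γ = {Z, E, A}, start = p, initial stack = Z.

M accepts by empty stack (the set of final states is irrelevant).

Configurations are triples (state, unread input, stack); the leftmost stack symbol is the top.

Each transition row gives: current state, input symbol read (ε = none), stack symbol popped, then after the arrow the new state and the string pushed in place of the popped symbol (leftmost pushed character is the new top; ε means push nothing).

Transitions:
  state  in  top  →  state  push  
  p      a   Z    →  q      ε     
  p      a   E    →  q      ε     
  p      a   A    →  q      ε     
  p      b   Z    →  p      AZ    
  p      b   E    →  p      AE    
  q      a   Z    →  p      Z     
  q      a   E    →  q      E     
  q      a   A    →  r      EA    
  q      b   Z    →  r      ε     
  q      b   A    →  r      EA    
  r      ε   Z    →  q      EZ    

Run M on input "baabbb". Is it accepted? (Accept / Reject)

Reject

(p, baabbb, Z)
  read b, top Z: go to p, push AZ → (p, aabbb, AZ)
  read a, top A: go to q, push ε → (q, abbb, Z)
  read a, top Z: go to p, push Z → (p, bbb, Z)
  read b, top Z: go to p, push AZ → (p, bb, AZ)
No transition applies at (p, bb, AZ); input not fully consumed.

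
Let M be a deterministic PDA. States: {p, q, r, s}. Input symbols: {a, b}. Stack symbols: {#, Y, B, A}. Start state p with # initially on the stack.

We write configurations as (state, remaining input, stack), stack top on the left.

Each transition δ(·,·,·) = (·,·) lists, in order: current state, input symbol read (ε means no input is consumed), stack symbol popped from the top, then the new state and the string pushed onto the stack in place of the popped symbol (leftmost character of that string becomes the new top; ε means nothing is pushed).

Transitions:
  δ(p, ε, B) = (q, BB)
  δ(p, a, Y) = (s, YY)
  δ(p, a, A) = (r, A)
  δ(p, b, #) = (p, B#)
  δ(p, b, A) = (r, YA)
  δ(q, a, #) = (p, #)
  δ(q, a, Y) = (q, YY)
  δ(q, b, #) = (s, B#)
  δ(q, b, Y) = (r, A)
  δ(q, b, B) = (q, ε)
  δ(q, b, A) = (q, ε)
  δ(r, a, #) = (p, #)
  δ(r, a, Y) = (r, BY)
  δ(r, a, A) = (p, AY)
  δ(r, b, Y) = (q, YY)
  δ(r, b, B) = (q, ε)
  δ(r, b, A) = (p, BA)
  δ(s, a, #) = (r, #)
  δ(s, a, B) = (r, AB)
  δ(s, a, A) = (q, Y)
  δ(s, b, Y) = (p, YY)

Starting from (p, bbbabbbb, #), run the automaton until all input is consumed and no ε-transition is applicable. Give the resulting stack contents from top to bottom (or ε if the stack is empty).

B#

(p, bbbabbbb, #)
  read b, top #: go to p, push B# → (p, bbabbbb, B#)
  ε-move, top B: go to q, push BB → (q, bbabbbb, BB#)
  read b, top B: go to q, push ε → (q, babbbb, B#)
  read b, top B: go to q, push ε → (q, abbbb, #)
  read a, top #: go to p, push # → (p, bbbb, #)
  read b, top #: go to p, push B# → (p, bbb, B#)
  ε-move, top B: go to q, push BB → (q, bbb, BB#)
  read b, top B: go to q, push ε → (q, bb, B#)
  read b, top B: go to q, push ε → (q, b, #)
  read b, top #: go to s, push B# → (s, ε, B#)
All input consumed in state s with stack B#.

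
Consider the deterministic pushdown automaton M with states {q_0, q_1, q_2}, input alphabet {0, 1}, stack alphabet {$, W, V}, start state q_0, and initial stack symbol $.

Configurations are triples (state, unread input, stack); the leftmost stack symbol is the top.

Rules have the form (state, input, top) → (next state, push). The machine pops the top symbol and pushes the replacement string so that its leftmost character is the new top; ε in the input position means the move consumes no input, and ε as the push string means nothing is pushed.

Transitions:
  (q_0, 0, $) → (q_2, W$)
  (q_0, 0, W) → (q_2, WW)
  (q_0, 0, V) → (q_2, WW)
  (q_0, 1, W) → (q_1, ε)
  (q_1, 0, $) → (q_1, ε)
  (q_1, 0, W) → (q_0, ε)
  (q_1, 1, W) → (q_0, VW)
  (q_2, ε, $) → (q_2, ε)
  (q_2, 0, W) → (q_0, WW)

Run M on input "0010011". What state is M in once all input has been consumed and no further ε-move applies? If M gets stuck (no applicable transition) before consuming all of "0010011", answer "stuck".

(q_0, 0010011, $) ⊢ (q_2, 010011, W$) ⊢ (q_0, 10011, WW$) ⊢ (q_1, 0011, W$) ⊢ (q_0, 011, $) ⊢ (q_2, 11, W$)
No transition for (q_2, 1, top W); M blocks with input 11 remaining.

stuck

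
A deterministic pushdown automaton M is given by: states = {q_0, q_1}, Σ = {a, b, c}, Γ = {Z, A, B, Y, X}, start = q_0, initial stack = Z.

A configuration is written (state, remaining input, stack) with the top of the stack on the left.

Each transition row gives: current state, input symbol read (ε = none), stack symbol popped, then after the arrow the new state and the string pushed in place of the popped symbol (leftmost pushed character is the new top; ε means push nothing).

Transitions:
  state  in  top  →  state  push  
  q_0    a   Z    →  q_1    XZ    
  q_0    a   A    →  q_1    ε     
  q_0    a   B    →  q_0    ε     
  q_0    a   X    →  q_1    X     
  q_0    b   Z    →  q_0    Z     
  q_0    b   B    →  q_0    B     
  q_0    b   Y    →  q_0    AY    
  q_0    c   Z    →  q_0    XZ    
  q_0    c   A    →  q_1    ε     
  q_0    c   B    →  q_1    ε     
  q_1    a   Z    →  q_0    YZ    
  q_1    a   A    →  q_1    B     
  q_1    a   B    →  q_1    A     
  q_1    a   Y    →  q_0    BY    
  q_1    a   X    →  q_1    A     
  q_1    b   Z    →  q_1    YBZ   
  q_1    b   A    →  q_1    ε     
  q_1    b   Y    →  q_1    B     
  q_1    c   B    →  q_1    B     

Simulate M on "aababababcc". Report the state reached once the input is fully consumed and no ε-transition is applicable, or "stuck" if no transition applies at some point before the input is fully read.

stuck

(q_0, aababababcc, Z)
  read a, top Z: go to q_1, push XZ → (q_1, ababababcc, XZ)
  read a, top X: go to q_1, push A → (q_1, babababcc, AZ)
  read b, top A: go to q_1, push ε → (q_1, abababcc, Z)
  read a, top Z: go to q_0, push YZ → (q_0, bababcc, YZ)
  read b, top Y: go to q_0, push AY → (q_0, ababcc, AYZ)
  read a, top A: go to q_1, push ε → (q_1, babcc, YZ)
  read b, top Y: go to q_1, push B → (q_1, abcc, BZ)
  read a, top B: go to q_1, push A → (q_1, bcc, AZ)
  read b, top A: go to q_1, push ε → (q_1, cc, Z)
No transition for (q_1, c, top Z); M blocks with input cc remaining.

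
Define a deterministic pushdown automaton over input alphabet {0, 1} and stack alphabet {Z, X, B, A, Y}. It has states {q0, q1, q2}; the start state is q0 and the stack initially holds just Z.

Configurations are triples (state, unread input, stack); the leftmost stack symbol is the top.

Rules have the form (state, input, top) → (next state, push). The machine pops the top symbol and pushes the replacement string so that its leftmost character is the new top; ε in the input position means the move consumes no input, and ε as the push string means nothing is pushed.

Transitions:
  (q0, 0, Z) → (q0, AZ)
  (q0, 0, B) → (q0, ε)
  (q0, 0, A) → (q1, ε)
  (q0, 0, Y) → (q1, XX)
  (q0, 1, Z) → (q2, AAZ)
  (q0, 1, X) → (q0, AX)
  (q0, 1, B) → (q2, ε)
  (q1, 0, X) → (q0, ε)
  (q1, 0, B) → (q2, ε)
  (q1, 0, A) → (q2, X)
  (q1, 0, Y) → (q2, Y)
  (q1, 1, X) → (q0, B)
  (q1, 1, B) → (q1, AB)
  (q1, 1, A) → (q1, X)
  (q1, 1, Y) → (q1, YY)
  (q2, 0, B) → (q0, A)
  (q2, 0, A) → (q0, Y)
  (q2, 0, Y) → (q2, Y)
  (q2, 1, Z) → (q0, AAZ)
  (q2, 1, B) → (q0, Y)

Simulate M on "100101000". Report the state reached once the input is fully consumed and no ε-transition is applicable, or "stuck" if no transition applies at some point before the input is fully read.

(q0, 100101000, Z)
  read 1, top Z: go to q2, push AAZ → (q2, 00101000, AAZ)
  read 0, top A: go to q0, push Y → (q0, 0101000, YAZ)
  read 0, top Y: go to q1, push XX → (q1, 101000, XXAZ)
  read 1, top X: go to q0, push B → (q0, 01000, BXAZ)
  read 0, top B: go to q0, push ε → (q0, 1000, XAZ)
  read 1, top X: go to q0, push AX → (q0, 000, AXAZ)
  read 0, top A: go to q1, push ε → (q1, 00, XAZ)
  read 0, top X: go to q0, push ε → (q0, 0, AZ)
  read 0, top A: go to q1, push ε → (q1, ε, Z)
All input consumed; M is in state q1.

q1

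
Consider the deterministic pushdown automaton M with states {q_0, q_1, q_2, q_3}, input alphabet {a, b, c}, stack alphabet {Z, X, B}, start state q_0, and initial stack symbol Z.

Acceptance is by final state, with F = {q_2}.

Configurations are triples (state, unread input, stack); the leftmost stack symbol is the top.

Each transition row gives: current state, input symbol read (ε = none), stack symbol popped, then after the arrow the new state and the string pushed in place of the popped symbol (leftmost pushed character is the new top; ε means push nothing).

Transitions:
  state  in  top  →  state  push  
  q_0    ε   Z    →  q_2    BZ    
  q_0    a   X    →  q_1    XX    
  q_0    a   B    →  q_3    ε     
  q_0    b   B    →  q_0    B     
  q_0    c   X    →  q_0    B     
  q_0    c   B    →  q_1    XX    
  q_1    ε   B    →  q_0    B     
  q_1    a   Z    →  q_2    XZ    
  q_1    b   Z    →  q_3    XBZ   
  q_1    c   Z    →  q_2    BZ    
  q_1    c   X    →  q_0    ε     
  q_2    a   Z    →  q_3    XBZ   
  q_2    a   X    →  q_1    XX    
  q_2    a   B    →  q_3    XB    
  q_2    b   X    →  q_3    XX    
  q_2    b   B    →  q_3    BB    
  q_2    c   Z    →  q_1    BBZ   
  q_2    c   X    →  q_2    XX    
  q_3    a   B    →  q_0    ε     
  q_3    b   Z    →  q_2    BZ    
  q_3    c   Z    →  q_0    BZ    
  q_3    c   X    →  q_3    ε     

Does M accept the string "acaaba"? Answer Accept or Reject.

Reject

(q_0, acaaba, Z)
  ε-move, top Z: go to q_2, push BZ → (q_2, acaaba, BZ)
  read a, top B: go to q_3, push XB → (q_3, caaba, XBZ)
  read c, top X: go to q_3, push ε → (q_3, aaba, BZ)
  read a, top B: go to q_0, push ε → (q_0, aba, Z)
  ε-move, top Z: go to q_2, push BZ → (q_2, aba, BZ)
  read a, top B: go to q_3, push XB → (q_3, ba, XBZ)
No transition applies at (q_3, ba, XBZ); input not fully consumed.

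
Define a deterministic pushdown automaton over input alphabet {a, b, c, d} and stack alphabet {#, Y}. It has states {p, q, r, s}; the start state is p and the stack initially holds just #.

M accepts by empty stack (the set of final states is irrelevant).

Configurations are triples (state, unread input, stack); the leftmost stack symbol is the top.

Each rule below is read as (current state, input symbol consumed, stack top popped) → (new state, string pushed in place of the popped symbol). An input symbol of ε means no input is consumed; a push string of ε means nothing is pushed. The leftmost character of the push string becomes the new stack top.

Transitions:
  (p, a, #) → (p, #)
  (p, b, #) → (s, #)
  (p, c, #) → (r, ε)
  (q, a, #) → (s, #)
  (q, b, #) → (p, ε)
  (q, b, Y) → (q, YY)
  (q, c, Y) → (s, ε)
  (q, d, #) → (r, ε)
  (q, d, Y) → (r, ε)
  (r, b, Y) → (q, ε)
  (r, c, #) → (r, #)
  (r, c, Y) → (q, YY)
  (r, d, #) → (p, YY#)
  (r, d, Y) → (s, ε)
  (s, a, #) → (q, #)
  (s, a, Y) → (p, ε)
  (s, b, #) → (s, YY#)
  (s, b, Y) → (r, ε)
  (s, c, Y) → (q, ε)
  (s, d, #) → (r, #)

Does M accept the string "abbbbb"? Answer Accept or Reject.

Accept

(p, abbbbb, #) ⊢ (p, bbbbb, #) ⊢ (s, bbbb, #) ⊢ (s, bbb, YY#) ⊢ (r, bb, Y#) ⊢ (q, b, #) ⊢ (p, ε, ε)
All input consumed and the stack is empty.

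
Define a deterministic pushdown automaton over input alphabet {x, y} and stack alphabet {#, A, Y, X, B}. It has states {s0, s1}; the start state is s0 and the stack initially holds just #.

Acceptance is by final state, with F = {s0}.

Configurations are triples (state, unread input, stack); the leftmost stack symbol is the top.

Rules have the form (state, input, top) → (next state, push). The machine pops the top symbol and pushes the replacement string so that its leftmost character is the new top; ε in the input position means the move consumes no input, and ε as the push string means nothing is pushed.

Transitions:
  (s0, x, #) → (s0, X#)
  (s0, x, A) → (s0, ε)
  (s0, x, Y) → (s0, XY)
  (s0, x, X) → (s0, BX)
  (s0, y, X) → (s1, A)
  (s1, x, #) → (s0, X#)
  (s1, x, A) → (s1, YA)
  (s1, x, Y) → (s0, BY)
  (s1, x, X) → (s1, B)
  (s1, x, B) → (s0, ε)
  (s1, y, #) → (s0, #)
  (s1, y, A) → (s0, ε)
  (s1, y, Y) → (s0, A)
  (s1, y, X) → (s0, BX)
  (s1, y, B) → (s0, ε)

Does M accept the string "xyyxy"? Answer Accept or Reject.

(s0, xyyxy, #) ⊢ (s0, yyxy, X#) ⊢ (s1, yxy, A#) ⊢ (s0, xy, #) ⊢ (s0, y, X#) ⊢ (s1, ε, A#)
All input consumed; state s1 ∉ F and no further ε-move applies.

Reject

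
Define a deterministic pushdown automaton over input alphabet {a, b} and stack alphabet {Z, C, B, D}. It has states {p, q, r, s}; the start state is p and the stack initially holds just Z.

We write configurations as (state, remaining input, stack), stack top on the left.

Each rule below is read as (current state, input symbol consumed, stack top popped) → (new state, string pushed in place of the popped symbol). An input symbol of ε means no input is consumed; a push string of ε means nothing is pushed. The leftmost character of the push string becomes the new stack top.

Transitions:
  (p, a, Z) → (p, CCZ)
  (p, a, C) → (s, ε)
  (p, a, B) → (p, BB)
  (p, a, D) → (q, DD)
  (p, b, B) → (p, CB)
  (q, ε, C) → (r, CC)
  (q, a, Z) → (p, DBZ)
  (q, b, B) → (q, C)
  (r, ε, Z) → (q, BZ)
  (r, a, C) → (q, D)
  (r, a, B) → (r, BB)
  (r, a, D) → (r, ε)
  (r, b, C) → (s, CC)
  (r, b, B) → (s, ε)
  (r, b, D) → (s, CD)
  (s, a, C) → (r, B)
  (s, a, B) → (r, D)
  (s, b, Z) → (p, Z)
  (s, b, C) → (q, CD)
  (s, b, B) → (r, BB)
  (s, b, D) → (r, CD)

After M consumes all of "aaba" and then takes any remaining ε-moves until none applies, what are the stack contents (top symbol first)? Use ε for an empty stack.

(p, aaba, Z) ⊢ (p, aba, CCZ) ⊢ (s, ba, CZ) ⊢ (q, a, CDZ) ⊢ (r, a, CCDZ) ⊢ (q, ε, DCDZ)
All input consumed in state q with stack DCDZ.

DCDZ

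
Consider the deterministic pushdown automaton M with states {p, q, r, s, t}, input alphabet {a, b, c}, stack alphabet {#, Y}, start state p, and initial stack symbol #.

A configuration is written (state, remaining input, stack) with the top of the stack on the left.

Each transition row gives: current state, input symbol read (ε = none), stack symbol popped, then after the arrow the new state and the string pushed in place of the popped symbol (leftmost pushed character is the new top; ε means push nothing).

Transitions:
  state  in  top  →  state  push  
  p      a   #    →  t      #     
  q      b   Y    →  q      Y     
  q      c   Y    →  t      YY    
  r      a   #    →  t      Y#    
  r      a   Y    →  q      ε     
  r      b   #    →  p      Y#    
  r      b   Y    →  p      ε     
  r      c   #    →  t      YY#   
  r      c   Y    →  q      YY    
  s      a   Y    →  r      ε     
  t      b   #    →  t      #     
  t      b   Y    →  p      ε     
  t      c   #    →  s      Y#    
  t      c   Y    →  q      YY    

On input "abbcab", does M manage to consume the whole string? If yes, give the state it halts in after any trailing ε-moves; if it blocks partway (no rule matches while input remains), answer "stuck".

p

(p, abbcab, #)
  read a, top #: go to t, push # → (t, bbcab, #)
  read b, top #: go to t, push # → (t, bcab, #)
  read b, top #: go to t, push # → (t, cab, #)
  read c, top #: go to s, push Y# → (s, ab, Y#)
  read a, top Y: go to r, push ε → (r, b, #)
  read b, top #: go to p, push Y# → (p, ε, Y#)
All input consumed; M is in state p.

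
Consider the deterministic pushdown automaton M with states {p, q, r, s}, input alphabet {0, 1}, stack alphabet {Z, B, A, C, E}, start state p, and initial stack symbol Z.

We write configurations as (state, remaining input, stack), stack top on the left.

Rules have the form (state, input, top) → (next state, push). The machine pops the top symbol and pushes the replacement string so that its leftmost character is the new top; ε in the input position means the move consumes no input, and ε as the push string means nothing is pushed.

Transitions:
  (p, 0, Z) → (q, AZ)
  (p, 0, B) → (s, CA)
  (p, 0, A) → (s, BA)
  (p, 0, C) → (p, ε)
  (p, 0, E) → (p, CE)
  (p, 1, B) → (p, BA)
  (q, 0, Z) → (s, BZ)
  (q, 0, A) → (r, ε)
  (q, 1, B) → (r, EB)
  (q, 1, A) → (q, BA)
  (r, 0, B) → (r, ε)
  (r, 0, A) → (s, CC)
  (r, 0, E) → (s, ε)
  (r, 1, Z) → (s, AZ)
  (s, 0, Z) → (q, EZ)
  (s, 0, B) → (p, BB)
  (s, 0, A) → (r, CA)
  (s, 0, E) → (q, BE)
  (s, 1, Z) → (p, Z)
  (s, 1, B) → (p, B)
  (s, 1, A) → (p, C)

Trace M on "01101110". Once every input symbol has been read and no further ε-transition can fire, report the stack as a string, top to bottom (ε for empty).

CAAAAZ

(p, 01101110, Z)
  read 0, top Z: go to q, push AZ → (q, 1101110, AZ)
  read 1, top A: go to q, push BA → (q, 101110, BAZ)
  read 1, top B: go to r, push EB → (r, 01110, EBAZ)
  read 0, top E: go to s, push ε → (s, 1110, BAZ)
  read 1, top B: go to p, push B → (p, 110, BAZ)
  read 1, top B: go to p, push BA → (p, 10, BAAZ)
  read 1, top B: go to p, push BA → (p, 0, BAAAZ)
  read 0, top B: go to s, push CA → (s, ε, CAAAAZ)
All input consumed in state s with stack CAAAAZ.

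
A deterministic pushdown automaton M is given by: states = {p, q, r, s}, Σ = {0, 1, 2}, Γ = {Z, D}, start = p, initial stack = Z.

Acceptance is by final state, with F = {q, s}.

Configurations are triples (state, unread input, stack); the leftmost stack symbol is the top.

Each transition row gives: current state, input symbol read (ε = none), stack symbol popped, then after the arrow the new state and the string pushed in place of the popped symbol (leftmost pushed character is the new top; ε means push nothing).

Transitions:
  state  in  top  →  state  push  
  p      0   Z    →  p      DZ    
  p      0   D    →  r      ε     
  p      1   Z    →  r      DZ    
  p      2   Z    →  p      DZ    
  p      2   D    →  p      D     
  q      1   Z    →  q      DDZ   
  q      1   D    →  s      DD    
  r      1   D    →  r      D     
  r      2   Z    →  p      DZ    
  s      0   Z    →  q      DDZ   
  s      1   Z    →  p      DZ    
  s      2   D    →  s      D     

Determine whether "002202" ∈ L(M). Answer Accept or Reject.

(p, 002202, Z)
  read 0, top Z: go to p, push DZ → (p, 02202, DZ)
  read 0, top D: go to r, push ε → (r, 2202, Z)
  read 2, top Z: go to p, push DZ → (p, 202, DZ)
  read 2, top D: go to p, push D → (p, 02, DZ)
  read 0, top D: go to r, push ε → (r, 2, Z)
  read 2, top Z: go to p, push DZ → (p, ε, DZ)
All input consumed; state p ∉ F and no further ε-move applies.

Reject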